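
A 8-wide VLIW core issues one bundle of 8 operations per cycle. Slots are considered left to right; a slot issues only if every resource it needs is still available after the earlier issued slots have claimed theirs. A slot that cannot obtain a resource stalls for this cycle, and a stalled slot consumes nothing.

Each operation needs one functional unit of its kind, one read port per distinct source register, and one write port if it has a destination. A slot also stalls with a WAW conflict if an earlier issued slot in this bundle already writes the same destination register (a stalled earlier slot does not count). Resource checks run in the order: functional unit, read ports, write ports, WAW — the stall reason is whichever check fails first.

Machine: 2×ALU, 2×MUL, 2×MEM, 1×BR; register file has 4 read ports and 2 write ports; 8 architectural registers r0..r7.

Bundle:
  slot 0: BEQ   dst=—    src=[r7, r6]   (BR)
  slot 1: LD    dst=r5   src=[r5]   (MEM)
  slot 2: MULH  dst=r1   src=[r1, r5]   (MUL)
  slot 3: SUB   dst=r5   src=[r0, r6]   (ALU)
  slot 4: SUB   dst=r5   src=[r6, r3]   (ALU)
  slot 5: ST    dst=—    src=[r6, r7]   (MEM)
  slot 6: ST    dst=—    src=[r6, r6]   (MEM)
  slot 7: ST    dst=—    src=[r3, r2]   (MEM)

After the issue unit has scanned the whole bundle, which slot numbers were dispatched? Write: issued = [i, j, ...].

issued = [0, 1, 6]

(0) want 1×BR +2rd +0wr — yes → AL2|MU2|ME2|BR0|rd2|wr2
(1) want 1×MEM +1rd +1wr — yes → AL2|MU2|ME1|BR0|rd1|wr1
(2) want 1×MUL +2rd +1wr — RD_PORT → AL2|MU2|ME1|BR0|rd1|wr1
(3) want 1×ALU +2rd +1wr — RD_PORT → AL2|MU2|ME1|BR0|rd1|wr1
(4) want 1×ALU +2rd +1wr — RD_PORT → AL2|MU2|ME1|BR0|rd1|wr1
(5) want 1×MEM +2rd +0wr — RD_PORT → AL2|MU2|ME1|BR0|rd1|wr1
(6) want 1×MEM +1rd +0wr — yes → AL2|MU2|ME0|BR0|rd0|wr1
(7) want 1×MEM +2rd +0wr — FU → AL2|MU2|ME0|BR0|rd0|wr1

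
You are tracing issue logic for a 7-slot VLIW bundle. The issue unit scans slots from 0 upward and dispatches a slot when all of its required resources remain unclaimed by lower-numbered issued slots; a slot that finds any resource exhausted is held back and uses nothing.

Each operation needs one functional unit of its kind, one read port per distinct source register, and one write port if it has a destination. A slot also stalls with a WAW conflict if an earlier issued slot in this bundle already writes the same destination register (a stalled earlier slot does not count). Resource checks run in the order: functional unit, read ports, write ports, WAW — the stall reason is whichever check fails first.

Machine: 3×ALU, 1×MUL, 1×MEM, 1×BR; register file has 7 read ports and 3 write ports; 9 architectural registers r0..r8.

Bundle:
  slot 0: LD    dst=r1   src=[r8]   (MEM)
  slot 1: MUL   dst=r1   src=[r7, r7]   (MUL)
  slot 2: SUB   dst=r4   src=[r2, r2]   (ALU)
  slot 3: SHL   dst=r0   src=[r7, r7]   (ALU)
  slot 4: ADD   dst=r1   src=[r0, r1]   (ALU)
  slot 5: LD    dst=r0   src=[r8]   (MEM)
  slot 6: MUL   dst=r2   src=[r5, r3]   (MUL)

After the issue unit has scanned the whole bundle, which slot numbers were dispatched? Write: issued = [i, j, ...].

issued = [0, 2, 3]

#0 MEM src=r8 dispatched  <A:3 Mu:1 Ld:0 B:1 rd:6 wr:2>
#1 MUL src=r7,r7 held:WAW  <A:3 Mu:1 Ld:0 B:1 rd:6 wr:2>
#2 ALU src=r2,r2 dispatched  <A:2 Mu:1 Ld:0 B:1 rd:5 wr:1>
#3 ALU src=r7,r7 dispatched  <A:1 Mu:1 Ld:0 B:1 rd:4 wr:0>
#4 ALU src=r0,r1 held:WR_PORT  <A:1 Mu:1 Ld:0 B:1 rd:4 wr:0>
#5 MEM src=r8 held:FU  <A:1 Mu:1 Ld:0 B:1 rd:4 wr:0>
#6 MUL src=r5,r3 held:WR_PORT  <A:1 Mu:1 Ld:0 B:1 rd:4 wr:0>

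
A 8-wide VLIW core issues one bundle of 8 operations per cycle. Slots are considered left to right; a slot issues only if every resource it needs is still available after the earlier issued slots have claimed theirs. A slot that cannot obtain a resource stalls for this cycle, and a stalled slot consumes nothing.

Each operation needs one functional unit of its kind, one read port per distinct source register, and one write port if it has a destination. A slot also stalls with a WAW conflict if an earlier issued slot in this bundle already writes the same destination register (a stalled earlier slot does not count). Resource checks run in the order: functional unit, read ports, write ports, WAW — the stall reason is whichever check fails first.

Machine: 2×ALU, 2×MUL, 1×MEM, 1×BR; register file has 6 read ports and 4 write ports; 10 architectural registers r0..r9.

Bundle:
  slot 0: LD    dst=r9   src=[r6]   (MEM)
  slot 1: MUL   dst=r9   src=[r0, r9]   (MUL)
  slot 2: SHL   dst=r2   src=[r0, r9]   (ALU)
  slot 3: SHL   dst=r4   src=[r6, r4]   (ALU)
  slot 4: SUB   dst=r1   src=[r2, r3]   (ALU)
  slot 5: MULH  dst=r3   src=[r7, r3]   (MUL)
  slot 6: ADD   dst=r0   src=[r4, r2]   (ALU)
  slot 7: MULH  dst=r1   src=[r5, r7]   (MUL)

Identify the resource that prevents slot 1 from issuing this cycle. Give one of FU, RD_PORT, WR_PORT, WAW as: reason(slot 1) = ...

reason(slot 1) = WAW

  0. MEM→r9 ⇒ go  {2A/2Mu/0Ld/1B | 5r 3w}
  1. MUL→r9 ⇒ no(WAW)  {2A/2Mu/0Ld/1B | 5r 3w}
  2. ALU→r2 ⇒ go  {1A/2Mu/0Ld/1B | 3r 2w}
  3. ALU→r4 ⇒ go  {0A/2Mu/0Ld/1B | 1r 1w}
  4. ALU→r1 ⇒ no(FU)  {0A/2Mu/0Ld/1B | 1r 1w}
  5. MUL→r3 ⇒ no(RD_PORT)  {0A/2Mu/0Ld/1B | 1r 1w}
  6. ALU→r0 ⇒ no(FU)  {0A/2Mu/0Ld/1B | 1r 1w}
  7. MUL→r1 ⇒ no(RD_PORT)  {0A/2Mu/0Ld/1B | 1r 1w}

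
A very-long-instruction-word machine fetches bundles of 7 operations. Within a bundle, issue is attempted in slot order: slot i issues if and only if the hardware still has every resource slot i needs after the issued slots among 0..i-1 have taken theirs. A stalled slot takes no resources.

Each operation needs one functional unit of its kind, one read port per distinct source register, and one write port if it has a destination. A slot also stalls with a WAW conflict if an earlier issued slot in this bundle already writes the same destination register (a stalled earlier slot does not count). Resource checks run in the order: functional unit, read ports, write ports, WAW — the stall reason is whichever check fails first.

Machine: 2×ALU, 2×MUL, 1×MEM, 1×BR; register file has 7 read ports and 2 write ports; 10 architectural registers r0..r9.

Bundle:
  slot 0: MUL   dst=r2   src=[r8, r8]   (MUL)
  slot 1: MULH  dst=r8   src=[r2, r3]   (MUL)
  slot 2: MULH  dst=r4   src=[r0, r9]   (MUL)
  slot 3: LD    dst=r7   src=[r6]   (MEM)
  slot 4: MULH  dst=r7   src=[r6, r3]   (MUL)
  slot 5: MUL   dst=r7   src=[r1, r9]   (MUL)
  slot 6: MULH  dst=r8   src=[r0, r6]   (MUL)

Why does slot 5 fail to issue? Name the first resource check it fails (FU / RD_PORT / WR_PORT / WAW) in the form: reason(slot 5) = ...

slot 0 (MUL): ISSUE — free A2,Mu1,Ld1,B1 rp6 wp1
slot 1 (MUL): ISSUE — free A2,Mu0,Ld1,B1 rp4 wp0
slot 2 (MUL): stall FU — free A2,Mu0,Ld1,B1 rp4 wp0
slot 3 (MEM): stall WR_PORT — free A2,Mu0,Ld1,B1 rp4 wp0
slot 4 (MUL): stall FU — free A2,Mu0,Ld1,B1 rp4 wp0
slot 5 (MUL): stall FU — free A2,Mu0,Ld1,B1 rp4 wp0
slot 6 (MUL): stall FU — free A2,Mu0,Ld1,B1 rp4 wp0

reason(slot 5) = FU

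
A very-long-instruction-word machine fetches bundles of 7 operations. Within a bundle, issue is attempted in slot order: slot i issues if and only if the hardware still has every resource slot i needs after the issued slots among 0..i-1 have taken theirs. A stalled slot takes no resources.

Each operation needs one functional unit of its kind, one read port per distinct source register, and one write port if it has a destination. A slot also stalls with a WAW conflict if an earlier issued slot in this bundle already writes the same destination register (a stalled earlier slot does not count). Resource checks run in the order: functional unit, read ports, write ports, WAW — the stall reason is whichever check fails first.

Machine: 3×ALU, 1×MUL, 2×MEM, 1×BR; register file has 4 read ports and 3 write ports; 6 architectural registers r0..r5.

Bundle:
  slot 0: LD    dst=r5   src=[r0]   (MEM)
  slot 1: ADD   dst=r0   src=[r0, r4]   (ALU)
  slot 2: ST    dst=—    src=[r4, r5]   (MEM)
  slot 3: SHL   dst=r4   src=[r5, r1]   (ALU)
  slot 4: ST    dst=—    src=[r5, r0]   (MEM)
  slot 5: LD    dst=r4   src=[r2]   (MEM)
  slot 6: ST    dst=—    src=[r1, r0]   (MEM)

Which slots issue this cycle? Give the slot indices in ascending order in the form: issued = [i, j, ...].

issued = [0, 1, 5]

(0) want 1×MEM +1rd +1wr — yes → AL3|MU1|ME1|BR1|rd3|wr2
(1) want 1×ALU +2rd +1wr — yes → AL2|MU1|ME1|BR1|rd1|wr1
(2) want 1×MEM +2rd +0wr — RD_PORT → AL2|MU1|ME1|BR1|rd1|wr1
(3) want 1×ALU +2rd +1wr — RD_PORT → AL2|MU1|ME1|BR1|rd1|wr1
(4) want 1×MEM +2rd +0wr — RD_PORT → AL2|MU1|ME1|BR1|rd1|wr1
(5) want 1×MEM +1rd +1wr — yes → AL2|MU1|ME0|BR1|rd0|wr0
(6) want 1×MEM +2rd +0wr — FU → AL2|MU1|ME0|BR1|rd0|wr0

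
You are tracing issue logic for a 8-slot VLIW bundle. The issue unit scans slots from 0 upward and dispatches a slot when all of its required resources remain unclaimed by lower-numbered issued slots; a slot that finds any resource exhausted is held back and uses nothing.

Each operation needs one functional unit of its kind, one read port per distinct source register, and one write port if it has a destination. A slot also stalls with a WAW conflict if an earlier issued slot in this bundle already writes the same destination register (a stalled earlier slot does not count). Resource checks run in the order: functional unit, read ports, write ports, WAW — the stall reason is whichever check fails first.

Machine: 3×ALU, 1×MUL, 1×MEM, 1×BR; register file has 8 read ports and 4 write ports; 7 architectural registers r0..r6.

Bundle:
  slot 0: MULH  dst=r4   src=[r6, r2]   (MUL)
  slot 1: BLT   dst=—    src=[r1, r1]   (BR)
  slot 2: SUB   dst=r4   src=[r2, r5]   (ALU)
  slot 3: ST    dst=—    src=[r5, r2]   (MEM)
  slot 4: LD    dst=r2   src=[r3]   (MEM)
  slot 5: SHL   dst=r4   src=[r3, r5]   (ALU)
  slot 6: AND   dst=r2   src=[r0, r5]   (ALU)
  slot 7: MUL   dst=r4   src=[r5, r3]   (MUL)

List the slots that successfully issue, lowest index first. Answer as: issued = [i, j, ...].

  0. MUL→r4 ⇒ go  {3A/0Mu/1Ld/1B | 6r 3w}
  1. BR ⇒ go  {3A/0Mu/1Ld/0B | 5r 3w}
  2. ALU→r4 ⇒ no(WAW)  {3A/0Mu/1Ld/0B | 5r 3w}
  3. MEM ⇒ go  {3A/0Mu/0Ld/0B | 3r 3w}
  4. MEM→r2 ⇒ no(FU)  {3A/0Mu/0Ld/0B | 3r 3w}
  5. ALU→r4 ⇒ no(WAW)  {3A/0Mu/0Ld/0B | 3r 3w}
  6. ALU→r2 ⇒ go  {2A/0Mu/0Ld/0B | 1r 2w}
  7. MUL→r4 ⇒ no(FU)  {2A/0Mu/0Ld/0B | 1r 2w}

issued = [0, 1, 3, 6]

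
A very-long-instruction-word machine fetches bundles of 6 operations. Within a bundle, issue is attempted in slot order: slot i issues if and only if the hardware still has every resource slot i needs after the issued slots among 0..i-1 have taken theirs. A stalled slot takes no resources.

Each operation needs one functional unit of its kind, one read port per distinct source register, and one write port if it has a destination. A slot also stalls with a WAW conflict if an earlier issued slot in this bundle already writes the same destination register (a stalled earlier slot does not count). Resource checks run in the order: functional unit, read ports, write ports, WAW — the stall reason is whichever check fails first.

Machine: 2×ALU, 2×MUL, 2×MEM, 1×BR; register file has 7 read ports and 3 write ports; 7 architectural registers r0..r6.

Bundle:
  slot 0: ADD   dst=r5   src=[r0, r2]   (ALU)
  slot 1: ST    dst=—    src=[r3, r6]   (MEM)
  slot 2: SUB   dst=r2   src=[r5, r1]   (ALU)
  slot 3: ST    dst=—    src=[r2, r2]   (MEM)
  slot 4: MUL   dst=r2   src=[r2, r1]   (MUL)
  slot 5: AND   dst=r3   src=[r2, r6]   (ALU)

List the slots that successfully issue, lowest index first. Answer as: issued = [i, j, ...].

issued = [0, 1, 2, 3]

  0. ALU→r5 ⇒ go  {1A/2Mu/2Ld/1B | 5r 2w}
  1. MEM ⇒ go  {1A/2Mu/1Ld/1B | 3r 2w}
  2. ALU→r2 ⇒ go  {0A/2Mu/1Ld/1B | 1r 1w}
  3. MEM ⇒ go  {0A/2Mu/0Ld/1B | 0r 1w}
  4. MUL→r2 ⇒ no(RD_PORT)  {0A/2Mu/0Ld/1B | 0r 1w}
  5. ALU→r3 ⇒ no(FU)  {0A/2Mu/0Ld/1B | 0r 1w}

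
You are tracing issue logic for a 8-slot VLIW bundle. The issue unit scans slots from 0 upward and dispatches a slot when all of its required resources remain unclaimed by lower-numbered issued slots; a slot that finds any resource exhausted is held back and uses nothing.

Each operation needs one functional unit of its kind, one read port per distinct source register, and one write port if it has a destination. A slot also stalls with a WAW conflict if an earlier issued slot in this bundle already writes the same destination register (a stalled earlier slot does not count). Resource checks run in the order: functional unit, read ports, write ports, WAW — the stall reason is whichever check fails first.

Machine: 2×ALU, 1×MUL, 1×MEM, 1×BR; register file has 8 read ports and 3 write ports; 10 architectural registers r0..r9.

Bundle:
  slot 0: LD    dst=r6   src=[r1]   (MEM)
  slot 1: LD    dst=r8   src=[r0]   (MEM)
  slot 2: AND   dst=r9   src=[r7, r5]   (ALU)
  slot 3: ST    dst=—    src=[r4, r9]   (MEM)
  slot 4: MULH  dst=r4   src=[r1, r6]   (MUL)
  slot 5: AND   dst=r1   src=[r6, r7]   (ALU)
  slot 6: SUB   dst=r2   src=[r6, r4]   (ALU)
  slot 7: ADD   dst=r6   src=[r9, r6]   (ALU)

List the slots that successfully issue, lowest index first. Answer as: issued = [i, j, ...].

issued = [0, 2, 4]

[0] MEM needs rd=1 wr=1: ok; after: ALU=2 MUL=1 MEM=0 BR=1, R=7, W=2
[1] MEM needs rd=1 wr=1: FU; after: ALU=2 MUL=1 MEM=0 BR=1, R=7, W=2
[2] ALU needs rd=2 wr=1: ok; after: ALU=1 MUL=1 MEM=0 BR=1, R=5, W=1
[3] MEM needs rd=2 wr=0: FU; after: ALU=1 MUL=1 MEM=0 BR=1, R=5, W=1
[4] MUL needs rd=2 wr=1: ok; after: ALU=1 MUL=0 MEM=0 BR=1, R=3, W=0
[5] ALU needs rd=2 wr=1: WR_PORT; after: ALU=1 MUL=0 MEM=0 BR=1, R=3, W=0
[6] ALU needs rd=2 wr=1: WR_PORT; after: ALU=1 MUL=0 MEM=0 BR=1, R=3, W=0
[7] ALU needs rd=2 wr=1: WR_PORT; after: ALU=1 MUL=0 MEM=0 BR=1, R=3, W=0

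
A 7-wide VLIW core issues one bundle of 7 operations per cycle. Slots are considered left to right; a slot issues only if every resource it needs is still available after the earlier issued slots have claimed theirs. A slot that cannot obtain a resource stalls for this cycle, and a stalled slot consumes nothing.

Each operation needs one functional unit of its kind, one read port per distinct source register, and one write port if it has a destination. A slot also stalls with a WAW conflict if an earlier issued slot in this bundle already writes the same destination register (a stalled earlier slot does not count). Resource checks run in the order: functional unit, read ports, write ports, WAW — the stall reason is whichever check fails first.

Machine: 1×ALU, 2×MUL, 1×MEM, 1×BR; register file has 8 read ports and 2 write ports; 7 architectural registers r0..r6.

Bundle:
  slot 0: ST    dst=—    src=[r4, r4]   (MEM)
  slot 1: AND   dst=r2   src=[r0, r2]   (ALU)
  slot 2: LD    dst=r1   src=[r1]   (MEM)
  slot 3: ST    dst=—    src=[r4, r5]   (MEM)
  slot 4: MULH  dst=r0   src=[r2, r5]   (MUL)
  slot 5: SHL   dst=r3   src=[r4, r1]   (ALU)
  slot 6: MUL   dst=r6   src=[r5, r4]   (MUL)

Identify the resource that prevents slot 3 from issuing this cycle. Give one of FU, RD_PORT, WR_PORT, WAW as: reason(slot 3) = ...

reason(slot 3) = FU

[0] MEM needs rd=1 wr=0: ok; after: ALU=1 MUL=2 MEM=0 BR=1, R=7, W=2
[1] ALU needs rd=2 wr=1: ok; after: ALU=0 MUL=2 MEM=0 BR=1, R=5, W=1
[2] MEM needs rd=1 wr=1: FU; after: ALU=0 MUL=2 MEM=0 BR=1, R=5, W=1
[3] MEM needs rd=2 wr=0: FU; after: ALU=0 MUL=2 MEM=0 BR=1, R=5, W=1
[4] MUL needs rd=2 wr=1: ok; after: ALU=0 MUL=1 MEM=0 BR=1, R=3, W=0
[5] ALU needs rd=2 wr=1: FU; after: ALU=0 MUL=1 MEM=0 BR=1, R=3, W=0
[6] MUL needs rd=2 wr=1: WR_PORT; after: ALU=0 MUL=1 MEM=0 BR=1, R=3, W=0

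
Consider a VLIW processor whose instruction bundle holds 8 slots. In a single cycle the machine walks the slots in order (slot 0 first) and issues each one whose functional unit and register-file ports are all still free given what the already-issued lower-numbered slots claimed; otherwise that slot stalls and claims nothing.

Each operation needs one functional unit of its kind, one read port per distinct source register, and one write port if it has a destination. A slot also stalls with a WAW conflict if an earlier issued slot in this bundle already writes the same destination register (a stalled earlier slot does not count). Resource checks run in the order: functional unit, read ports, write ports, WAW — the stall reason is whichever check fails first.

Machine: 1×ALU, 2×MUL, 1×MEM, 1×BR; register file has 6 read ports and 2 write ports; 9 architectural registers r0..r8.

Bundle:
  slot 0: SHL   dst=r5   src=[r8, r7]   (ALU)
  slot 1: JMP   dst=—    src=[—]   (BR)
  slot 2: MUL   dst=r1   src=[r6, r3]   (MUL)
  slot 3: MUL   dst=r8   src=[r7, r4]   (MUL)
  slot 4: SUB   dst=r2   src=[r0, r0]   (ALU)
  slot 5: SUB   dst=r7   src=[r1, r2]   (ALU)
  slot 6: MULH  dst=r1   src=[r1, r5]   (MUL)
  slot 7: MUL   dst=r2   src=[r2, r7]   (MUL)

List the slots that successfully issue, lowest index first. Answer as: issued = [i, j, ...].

issued = [0, 1, 2]

  0. ALU→r5 ⇒ go  {0A/2Mu/1Ld/1B | 4r 1w}
  1. BR ⇒ go  {0A/2Mu/1Ld/0B | 4r 1w}
  2. MUL→r1 ⇒ go  {0A/1Mu/1Ld/0B | 2r 0w}
  3. MUL→r8 ⇒ no(WR_PORT)  {0A/1Mu/1Ld/0B | 2r 0w}
  4. ALU→r2 ⇒ no(FU)  {0A/1Mu/1Ld/0B | 2r 0w}
  5. ALU→r7 ⇒ no(FU)  {0A/1Mu/1Ld/0B | 2r 0w}
  6. MUL→r1 ⇒ no(WR_PORT)  {0A/1Mu/1Ld/0B | 2r 0w}
  7. MUL→r2 ⇒ no(WR_PORT)  {0A/1Mu/1Ld/0B | 2r 0w}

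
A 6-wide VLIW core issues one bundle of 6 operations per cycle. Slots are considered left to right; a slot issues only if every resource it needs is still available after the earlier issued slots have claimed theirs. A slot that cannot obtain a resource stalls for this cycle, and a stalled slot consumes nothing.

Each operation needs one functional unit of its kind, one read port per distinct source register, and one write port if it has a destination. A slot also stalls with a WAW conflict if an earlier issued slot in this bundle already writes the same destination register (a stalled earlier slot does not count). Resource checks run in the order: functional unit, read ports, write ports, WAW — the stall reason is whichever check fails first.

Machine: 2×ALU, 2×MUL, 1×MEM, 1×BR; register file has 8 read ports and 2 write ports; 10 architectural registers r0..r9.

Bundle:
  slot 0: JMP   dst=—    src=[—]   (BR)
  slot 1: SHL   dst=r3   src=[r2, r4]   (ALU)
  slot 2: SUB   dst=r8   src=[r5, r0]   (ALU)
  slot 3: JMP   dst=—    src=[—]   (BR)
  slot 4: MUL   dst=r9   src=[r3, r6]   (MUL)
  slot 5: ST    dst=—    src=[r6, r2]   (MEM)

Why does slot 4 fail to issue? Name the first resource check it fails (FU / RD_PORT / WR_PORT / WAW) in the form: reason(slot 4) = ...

reason(slot 4) = WR_PORT

slot 0 (BR): ISSUE — free A2,Mu2,Ld1,B0 rp8 wp2
slot 1 (ALU): ISSUE — free A1,Mu2,Ld1,B0 rp6 wp1
slot 2 (ALU): ISSUE — free A0,Mu2,Ld1,B0 rp4 wp0
slot 3 (BR): stall FU — free A0,Mu2,Ld1,B0 rp4 wp0
slot 4 (MUL): stall WR_PORT — free A0,Mu2,Ld1,B0 rp4 wp0
slot 5 (MEM): ISSUE — free A0,Mu2,Ld0,B0 rp2 wp0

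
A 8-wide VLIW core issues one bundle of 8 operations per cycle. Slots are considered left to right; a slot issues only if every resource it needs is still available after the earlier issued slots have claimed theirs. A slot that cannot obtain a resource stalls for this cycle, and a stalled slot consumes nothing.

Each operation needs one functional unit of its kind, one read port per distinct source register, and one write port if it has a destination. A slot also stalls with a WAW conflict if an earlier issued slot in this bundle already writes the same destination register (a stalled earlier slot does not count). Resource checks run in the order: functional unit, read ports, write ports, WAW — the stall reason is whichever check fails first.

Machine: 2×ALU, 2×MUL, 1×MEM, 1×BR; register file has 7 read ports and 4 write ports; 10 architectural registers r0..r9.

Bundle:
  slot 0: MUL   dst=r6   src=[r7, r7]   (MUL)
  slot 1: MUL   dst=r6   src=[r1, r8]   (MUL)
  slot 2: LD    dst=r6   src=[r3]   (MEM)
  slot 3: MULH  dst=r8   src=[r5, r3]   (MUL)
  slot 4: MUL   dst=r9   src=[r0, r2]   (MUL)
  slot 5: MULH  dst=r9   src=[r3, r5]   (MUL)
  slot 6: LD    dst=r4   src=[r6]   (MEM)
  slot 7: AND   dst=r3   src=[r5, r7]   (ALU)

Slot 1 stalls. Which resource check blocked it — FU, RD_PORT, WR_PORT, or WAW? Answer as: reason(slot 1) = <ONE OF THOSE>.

reason(slot 1) = WAW

[0] MUL needs rd=1 wr=1: ok; after: ALU=2 MUL=1 MEM=1 BR=1, R=6, W=3
[1] MUL needs rd=2 wr=1: WAW; after: ALU=2 MUL=1 MEM=1 BR=1, R=6, W=3
[2] MEM needs rd=1 wr=1: WAW; after: ALU=2 MUL=1 MEM=1 BR=1, R=6, W=3
[3] MUL needs rd=2 wr=1: ok; after: ALU=2 MUL=0 MEM=1 BR=1, R=4, W=2
[4] MUL needs rd=2 wr=1: FU; after: ALU=2 MUL=0 MEM=1 BR=1, R=4, W=2
[5] MUL needs rd=2 wr=1: FU; after: ALU=2 MUL=0 MEM=1 BR=1, R=4, W=2
[6] MEM needs rd=1 wr=1: ok; after: ALU=2 MUL=0 MEM=0 BR=1, R=3, W=1
[7] ALU needs rd=2 wr=1: ok; after: ALU=1 MUL=0 MEM=0 BR=1, R=1, W=0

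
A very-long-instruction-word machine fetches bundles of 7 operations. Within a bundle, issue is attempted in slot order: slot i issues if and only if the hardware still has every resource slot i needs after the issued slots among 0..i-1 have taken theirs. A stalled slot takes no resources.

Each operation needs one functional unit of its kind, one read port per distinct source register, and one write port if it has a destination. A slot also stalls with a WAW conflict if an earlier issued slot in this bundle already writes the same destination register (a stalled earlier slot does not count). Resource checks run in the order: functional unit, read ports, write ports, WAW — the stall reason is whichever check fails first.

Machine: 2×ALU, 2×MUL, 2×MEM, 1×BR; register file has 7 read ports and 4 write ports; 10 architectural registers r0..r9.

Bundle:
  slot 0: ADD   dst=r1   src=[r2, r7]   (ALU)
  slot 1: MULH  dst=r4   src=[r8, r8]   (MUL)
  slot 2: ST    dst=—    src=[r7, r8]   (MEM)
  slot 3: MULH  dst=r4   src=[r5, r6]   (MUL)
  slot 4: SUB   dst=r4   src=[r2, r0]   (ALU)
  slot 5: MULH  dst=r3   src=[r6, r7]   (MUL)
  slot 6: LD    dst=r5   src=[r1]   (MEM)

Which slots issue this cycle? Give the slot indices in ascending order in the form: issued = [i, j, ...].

issued = [0, 1, 2, 5]

(0) want 1×ALU +2rd +1wr — yes → AL1|MU2|ME2|BR1|rd5|wr3
(1) want 1×MUL +1rd +1wr — yes → AL1|MU1|ME2|BR1|rd4|wr2
(2) want 1×MEM +2rd +0wr — yes → AL1|MU1|ME1|BR1|rd2|wr2
(3) want 1×MUL +2rd +1wr — WAW → AL1|MU1|ME1|BR1|rd2|wr2
(4) want 1×ALU +2rd +1wr — WAW → AL1|MU1|ME1|BR1|rd2|wr2
(5) want 1×MUL +2rd +1wr — yes → AL1|MU0|ME1|BR1|rd0|wr1
(6) want 1×MEM +1rd +1wr — RD_PORT → AL1|MU0|ME1|BR1|rd0|wr1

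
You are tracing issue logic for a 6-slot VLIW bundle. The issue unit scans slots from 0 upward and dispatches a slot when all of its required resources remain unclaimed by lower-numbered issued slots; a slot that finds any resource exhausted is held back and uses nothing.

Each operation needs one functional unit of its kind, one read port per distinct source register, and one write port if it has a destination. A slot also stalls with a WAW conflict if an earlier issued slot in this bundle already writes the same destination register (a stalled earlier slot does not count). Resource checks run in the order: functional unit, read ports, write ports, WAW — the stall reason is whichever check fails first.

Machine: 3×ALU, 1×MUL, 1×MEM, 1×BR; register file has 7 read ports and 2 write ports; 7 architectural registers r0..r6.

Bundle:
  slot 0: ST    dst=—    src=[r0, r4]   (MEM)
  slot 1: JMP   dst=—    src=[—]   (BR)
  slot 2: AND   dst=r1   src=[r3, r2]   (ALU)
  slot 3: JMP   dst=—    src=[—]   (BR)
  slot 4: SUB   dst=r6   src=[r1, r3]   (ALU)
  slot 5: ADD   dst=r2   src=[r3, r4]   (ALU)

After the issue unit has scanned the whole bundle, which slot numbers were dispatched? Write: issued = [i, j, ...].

issued = [0, 1, 2, 4]

slot 0 (MEM): ISSUE — free A3,Mu1,Ld0,B1 rp5 wp2
slot 1 (BR): ISSUE — free A3,Mu1,Ld0,B0 rp5 wp2
slot 2 (ALU): ISSUE — free A2,Mu1,Ld0,B0 rp3 wp1
slot 3 (BR): stall FU — free A2,Mu1,Ld0,B0 rp3 wp1
slot 4 (ALU): ISSUE — free A1,Mu1,Ld0,B0 rp1 wp0
slot 5 (ALU): stall RD_PORT — free A1,Mu1,Ld0,B0 rp1 wp0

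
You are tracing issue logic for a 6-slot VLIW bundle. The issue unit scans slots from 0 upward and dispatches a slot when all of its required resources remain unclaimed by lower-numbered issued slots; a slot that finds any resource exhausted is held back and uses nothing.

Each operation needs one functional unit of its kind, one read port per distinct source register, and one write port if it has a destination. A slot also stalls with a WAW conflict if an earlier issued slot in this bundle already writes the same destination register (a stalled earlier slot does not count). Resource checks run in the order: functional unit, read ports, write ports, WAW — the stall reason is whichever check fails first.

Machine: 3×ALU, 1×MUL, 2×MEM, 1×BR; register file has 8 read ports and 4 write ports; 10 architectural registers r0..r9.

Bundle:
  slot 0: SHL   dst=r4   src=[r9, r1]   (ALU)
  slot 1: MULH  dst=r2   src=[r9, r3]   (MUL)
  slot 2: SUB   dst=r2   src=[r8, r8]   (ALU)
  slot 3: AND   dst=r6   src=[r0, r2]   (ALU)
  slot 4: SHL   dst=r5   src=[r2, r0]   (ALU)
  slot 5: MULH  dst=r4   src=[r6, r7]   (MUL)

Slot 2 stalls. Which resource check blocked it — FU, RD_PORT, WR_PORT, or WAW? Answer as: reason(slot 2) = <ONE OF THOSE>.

reason(slot 2) = WAW

[0] ALU needs rd=2 wr=1: ok; after: ALU=2 MUL=1 MEM=2 BR=1, R=6, W=3
[1] MUL needs rd=2 wr=1: ok; after: ALU=2 MUL=0 MEM=2 BR=1, R=4, W=2
[2] ALU needs rd=1 wr=1: WAW; after: ALU=2 MUL=0 MEM=2 BR=1, R=4, W=2
[3] ALU needs rd=2 wr=1: ok; after: ALU=1 MUL=0 MEM=2 BR=1, R=2, W=1
[4] ALU needs rd=2 wr=1: ok; after: ALU=0 MUL=0 MEM=2 BR=1, R=0, W=0
[5] MUL needs rd=2 wr=1: FU; after: ALU=0 MUL=0 MEM=2 BR=1, R=0, W=0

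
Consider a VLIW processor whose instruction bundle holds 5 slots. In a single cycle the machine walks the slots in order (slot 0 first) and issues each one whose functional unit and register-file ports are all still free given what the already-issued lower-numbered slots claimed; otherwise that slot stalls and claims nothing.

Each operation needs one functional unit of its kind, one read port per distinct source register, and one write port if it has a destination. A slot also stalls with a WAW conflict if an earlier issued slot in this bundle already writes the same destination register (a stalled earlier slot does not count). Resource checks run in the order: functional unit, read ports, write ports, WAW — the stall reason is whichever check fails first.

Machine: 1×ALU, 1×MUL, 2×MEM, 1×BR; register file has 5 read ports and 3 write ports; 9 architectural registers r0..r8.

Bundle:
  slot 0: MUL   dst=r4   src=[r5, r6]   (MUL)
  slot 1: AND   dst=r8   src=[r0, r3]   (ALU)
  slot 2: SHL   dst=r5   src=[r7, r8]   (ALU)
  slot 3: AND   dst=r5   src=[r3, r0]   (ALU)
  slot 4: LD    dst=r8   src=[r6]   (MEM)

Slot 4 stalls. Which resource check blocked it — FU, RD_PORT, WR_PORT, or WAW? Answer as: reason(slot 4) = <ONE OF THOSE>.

slot 0 (MUL): ISSUE — free A1,Mu0,Ld2,B1 rp3 wp2
slot 1 (ALU): ISSUE — free A0,Mu0,Ld2,B1 rp1 wp1
slot 2 (ALU): stall FU — free A0,Mu0,Ld2,B1 rp1 wp1
slot 3 (ALU): stall FU — free A0,Mu0,Ld2,B1 rp1 wp1
slot 4 (MEM): stall WAW — free A0,Mu0,Ld2,B1 rp1 wp1

reason(slot 4) = WAW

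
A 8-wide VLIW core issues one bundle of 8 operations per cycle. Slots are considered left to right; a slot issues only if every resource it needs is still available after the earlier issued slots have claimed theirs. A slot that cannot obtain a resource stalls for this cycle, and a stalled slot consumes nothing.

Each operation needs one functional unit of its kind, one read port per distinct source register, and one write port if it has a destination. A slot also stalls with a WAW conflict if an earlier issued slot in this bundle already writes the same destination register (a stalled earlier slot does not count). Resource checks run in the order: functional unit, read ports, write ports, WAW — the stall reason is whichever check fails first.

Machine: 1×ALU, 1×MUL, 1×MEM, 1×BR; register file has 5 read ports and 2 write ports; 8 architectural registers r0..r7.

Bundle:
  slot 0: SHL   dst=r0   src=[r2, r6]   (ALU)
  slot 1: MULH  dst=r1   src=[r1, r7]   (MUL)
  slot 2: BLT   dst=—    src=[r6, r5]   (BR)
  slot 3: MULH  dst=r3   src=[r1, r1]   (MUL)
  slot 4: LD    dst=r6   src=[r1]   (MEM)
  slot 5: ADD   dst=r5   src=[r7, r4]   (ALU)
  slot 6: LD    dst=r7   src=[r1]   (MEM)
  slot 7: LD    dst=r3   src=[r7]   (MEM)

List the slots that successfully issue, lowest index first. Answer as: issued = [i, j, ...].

(0) want 1×ALU +2rd +1wr — yes → AL0|MU1|ME1|BR1|rd3|wr1
(1) want 1×MUL +2rd +1wr — yes → AL0|MU0|ME1|BR1|rd1|wr0
(2) want 1×BR +2rd +0wr — RD_PORT → AL0|MU0|ME1|BR1|rd1|wr0
(3) want 1×MUL +1rd +1wr — FU → AL0|MU0|ME1|BR1|rd1|wr0
(4) want 1×MEM +1rd +1wr — WR_PORT → AL0|MU0|ME1|BR1|rd1|wr0
(5) want 1×ALU +2rd +1wr — FU → AL0|MU0|ME1|BR1|rd1|wr0
(6) want 1×MEM +1rd +1wr — WR_PORT → AL0|MU0|ME1|BR1|rd1|wr0
(7) want 1×MEM +1rd +1wr — WR_PORT → AL0|MU0|ME1|BR1|rd1|wr0

issued = [0, 1]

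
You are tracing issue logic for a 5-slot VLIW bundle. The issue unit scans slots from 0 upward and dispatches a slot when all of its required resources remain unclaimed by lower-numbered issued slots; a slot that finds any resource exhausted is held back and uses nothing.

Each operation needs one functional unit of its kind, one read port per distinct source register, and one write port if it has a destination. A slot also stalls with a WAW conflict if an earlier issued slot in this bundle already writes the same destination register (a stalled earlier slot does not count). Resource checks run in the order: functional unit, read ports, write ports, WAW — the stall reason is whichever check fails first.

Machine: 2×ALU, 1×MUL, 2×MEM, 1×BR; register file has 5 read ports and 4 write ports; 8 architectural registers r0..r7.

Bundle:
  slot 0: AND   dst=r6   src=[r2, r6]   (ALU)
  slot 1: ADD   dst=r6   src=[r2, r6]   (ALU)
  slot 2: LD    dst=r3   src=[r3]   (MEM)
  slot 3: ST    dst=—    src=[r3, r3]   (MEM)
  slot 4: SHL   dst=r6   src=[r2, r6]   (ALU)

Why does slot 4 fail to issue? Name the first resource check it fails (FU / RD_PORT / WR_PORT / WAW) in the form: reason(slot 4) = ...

reason(slot 4) = RD_PORT

slot 0 (ALU): ISSUE — free A1,Mu1,Ld2,B1 rp3 wp3
slot 1 (ALU): stall WAW — free A1,Mu1,Ld2,B1 rp3 wp3
slot 2 (MEM): ISSUE — free A1,Mu1,Ld1,B1 rp2 wp2
slot 3 (MEM): ISSUE — free A1,Mu1,Ld0,B1 rp1 wp2
slot 4 (ALU): stall RD_PORT — free A1,Mu1,Ld0,B1 rp1 wp2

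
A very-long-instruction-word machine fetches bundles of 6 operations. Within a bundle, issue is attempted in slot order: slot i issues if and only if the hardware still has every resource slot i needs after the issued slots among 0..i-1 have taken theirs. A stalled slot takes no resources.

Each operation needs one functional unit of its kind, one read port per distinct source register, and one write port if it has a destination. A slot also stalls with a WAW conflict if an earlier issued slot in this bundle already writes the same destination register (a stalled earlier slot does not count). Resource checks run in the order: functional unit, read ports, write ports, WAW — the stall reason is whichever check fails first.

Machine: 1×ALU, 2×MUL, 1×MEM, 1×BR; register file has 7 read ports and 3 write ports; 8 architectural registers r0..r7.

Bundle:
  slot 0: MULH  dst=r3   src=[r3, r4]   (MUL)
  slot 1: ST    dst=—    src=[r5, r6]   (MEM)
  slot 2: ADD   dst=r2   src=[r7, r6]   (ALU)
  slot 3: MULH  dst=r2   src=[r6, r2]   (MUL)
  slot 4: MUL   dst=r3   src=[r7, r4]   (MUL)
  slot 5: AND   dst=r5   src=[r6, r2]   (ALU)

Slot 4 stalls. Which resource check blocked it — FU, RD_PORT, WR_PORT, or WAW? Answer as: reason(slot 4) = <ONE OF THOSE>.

reason(slot 4) = RD_PORT

#0 MUL src=r3,r4 dispatched  <A:1 Mu:1 Ld:1 B:1 rd:5 wr:2>
#1 MEM src=r5,r6 dispatched  <A:1 Mu:1 Ld:0 B:1 rd:3 wr:2>
#2 ALU src=r7,r6 dispatched  <A:0 Mu:1 Ld:0 B:1 rd:1 wr:1>
#3 MUL src=r6,r2 held:RD_PORT  <A:0 Mu:1 Ld:0 B:1 rd:1 wr:1>
#4 MUL src=r7,r4 held:RD_PORT  <A:0 Mu:1 Ld:0 B:1 rd:1 wr:1>
#5 ALU src=r6,r2 held:FU  <A:0 Mu:1 Ld:0 B:1 rd:1 wr:1>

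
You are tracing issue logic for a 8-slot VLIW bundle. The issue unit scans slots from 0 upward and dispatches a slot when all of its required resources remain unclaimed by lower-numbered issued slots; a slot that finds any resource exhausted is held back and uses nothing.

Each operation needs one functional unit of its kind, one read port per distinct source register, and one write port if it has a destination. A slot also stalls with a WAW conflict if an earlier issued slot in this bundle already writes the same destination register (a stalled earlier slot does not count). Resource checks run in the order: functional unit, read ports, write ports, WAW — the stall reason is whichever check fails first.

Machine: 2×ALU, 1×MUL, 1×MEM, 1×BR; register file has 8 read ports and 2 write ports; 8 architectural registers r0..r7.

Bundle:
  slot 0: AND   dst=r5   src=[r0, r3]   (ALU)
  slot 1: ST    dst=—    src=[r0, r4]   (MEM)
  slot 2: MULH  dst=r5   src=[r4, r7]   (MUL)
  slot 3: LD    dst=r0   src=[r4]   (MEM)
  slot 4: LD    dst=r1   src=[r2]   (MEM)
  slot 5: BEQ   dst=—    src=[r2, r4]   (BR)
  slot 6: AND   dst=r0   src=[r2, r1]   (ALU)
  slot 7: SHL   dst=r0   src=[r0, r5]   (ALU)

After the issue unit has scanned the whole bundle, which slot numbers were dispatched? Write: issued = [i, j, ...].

[0] ALU needs rd=2 wr=1: ok; after: ALU=1 MUL=1 MEM=1 BR=1, R=6, W=1
[1] MEM needs rd=2 wr=0: ok; after: ALU=1 MUL=1 MEM=0 BR=1, R=4, W=1
[2] MUL needs rd=2 wr=1: WAW; after: ALU=1 MUL=1 MEM=0 BR=1, R=4, W=1
[3] MEM needs rd=1 wr=1: FU; after: ALU=1 MUL=1 MEM=0 BR=1, R=4, W=1
[4] MEM needs rd=1 wr=1: FU; after: ALU=1 MUL=1 MEM=0 BR=1, R=4, W=1
[5] BR needs rd=2 wr=0: ok; after: ALU=1 MUL=1 MEM=0 BR=0, R=2, W=1
[6] ALU needs rd=2 wr=1: ok; after: ALU=0 MUL=1 MEM=0 BR=0, R=0, W=0
[7] ALU needs rd=2 wr=1: FU; after: ALU=0 MUL=1 MEM=0 BR=0, R=0, W=0

issued = [0, 1, 5, 6]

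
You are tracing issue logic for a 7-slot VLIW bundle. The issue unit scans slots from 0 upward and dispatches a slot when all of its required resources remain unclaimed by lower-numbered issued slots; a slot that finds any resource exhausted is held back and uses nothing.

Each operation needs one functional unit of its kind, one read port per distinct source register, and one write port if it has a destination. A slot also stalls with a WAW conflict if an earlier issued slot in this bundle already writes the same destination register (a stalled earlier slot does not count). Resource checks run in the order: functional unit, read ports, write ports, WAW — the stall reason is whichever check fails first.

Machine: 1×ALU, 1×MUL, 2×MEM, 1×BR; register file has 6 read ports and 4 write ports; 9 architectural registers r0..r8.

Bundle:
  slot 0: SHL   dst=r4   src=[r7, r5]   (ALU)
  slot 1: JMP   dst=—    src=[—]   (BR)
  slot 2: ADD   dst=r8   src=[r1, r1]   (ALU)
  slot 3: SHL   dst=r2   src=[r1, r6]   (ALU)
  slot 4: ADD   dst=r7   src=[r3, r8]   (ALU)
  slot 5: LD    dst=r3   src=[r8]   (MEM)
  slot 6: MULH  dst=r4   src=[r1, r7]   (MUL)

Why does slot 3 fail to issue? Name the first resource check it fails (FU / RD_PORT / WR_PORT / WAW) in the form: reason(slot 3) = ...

reason(slot 3) = FU

[0] ALU needs rd=2 wr=1: ok; after: ALU=0 MUL=1 MEM=2 BR=1, R=4, W=3
[1] BR needs rd=0 wr=0: ok; after: ALU=0 MUL=1 MEM=2 BR=0, R=4, W=3
[2] ALU needs rd=1 wr=1: FU; after: ALU=0 MUL=1 MEM=2 BR=0, R=4, W=3
[3] ALU needs rd=2 wr=1: FU; after: ALU=0 MUL=1 MEM=2 BR=0, R=4, W=3
[4] ALU needs rd=2 wr=1: FU; after: ALU=0 MUL=1 MEM=2 BR=0, R=4, W=3
[5] MEM needs rd=1 wr=1: ok; after: ALU=0 MUL=1 MEM=1 BR=0, R=3, W=2
[6] MUL needs rd=2 wr=1: WAW; after: ALU=0 MUL=1 MEM=1 BR=0, R=3, W=2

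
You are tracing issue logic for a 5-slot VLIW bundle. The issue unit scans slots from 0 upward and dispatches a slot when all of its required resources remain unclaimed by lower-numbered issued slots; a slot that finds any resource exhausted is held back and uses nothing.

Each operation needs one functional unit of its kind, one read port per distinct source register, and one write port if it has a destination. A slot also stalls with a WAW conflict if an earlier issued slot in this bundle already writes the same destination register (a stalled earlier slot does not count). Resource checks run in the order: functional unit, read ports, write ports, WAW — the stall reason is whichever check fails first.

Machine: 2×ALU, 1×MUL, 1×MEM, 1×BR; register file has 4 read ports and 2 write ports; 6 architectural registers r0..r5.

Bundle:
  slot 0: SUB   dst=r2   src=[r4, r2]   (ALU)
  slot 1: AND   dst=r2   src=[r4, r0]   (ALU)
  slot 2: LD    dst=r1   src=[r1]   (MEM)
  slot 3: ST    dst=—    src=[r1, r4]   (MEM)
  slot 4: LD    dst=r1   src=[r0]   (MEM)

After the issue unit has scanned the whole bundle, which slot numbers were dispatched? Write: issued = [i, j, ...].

issued = [0, 2]

  0. ALU→r2 ⇒ go  {1A/1Mu/1Ld/1B | 2r 1w}
  1. ALU→r2 ⇒ no(WAW)  {1A/1Mu/1Ld/1B | 2r 1w}
  2. MEM→r1 ⇒ go  {1A/1Mu/0Ld/1B | 1r 0w}
  3. MEM ⇒ no(FU)  {1A/1Mu/0Ld/1B | 1r 0w}
  4. MEM→r1 ⇒ no(FU)  {1A/1Mu/0Ld/1B | 1r 0w}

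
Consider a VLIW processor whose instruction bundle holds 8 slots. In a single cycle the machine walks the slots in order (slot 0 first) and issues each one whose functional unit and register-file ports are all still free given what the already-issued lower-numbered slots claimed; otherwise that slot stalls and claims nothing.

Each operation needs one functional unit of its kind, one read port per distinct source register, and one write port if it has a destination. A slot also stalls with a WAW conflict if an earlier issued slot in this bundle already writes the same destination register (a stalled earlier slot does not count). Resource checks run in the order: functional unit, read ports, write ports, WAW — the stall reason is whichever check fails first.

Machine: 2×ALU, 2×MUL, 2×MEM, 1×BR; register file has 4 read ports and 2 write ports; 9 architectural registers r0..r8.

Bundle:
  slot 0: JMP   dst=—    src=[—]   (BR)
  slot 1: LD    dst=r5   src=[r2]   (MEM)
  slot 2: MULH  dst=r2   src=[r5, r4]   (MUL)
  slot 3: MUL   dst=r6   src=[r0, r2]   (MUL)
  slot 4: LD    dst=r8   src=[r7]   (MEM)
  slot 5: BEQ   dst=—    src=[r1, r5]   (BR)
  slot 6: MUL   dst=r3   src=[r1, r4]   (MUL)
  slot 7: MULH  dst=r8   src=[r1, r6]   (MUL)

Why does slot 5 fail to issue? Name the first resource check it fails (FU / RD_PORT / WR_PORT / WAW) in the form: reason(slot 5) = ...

reason(slot 5) = FU

slot 0 (BR): ISSUE — free A2,Mu2,Ld2,B0 rp4 wp2
slot 1 (MEM): ISSUE — free A2,Mu2,Ld1,B0 rp3 wp1
slot 2 (MUL): ISSUE — free A2,Mu1,Ld1,B0 rp1 wp0
slot 3 (MUL): stall RD_PORT — free A2,Mu1,Ld1,B0 rp1 wp0
slot 4 (MEM): stall WR_PORT — free A2,Mu1,Ld1,B0 rp1 wp0
slot 5 (BR): stall FU — free A2,Mu1,Ld1,B0 rp1 wp0
slot 6 (MUL): stall RD_PORT — free A2,Mu1,Ld1,B0 rp1 wp0
slot 7 (MUL): stall RD_PORT — free A2,Mu1,Ld1,B0 rp1 wp0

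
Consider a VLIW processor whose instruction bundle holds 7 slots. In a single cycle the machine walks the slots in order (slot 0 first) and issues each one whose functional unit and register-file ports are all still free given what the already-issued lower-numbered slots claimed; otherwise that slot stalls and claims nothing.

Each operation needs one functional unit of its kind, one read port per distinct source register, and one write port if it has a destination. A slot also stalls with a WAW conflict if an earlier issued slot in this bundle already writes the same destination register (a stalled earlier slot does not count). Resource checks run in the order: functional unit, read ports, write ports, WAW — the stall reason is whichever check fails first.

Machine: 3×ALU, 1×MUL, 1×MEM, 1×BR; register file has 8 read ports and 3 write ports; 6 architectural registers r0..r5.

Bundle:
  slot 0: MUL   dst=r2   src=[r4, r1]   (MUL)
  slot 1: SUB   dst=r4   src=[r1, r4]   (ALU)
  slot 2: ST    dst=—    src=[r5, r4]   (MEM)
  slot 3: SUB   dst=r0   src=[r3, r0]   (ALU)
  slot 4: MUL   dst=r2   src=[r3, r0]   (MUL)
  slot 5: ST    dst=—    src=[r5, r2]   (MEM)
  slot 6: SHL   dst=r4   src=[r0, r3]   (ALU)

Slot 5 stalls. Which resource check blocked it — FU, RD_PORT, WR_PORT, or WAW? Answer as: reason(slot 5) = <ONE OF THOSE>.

reason(slot 5) = FU

slot 0 (MUL): ISSUE — free A3,Mu0,Ld1,B1 rp6 wp2
slot 1 (ALU): ISSUE — free A2,Mu0,Ld1,B1 rp4 wp1
slot 2 (MEM): ISSUE — free A2,Mu0,Ld0,B1 rp2 wp1
slot 3 (ALU): ISSUE — free A1,Mu0,Ld0,B1 rp0 wp0
slot 4 (MUL): stall FU — free A1,Mu0,Ld0,B1 rp0 wp0
slot 5 (MEM): stall FU — free A1,Mu0,Ld0,B1 rp0 wp0
slot 6 (ALU): stall RD_PORT — free A1,Mu0,Ld0,B1 rp0 wp0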